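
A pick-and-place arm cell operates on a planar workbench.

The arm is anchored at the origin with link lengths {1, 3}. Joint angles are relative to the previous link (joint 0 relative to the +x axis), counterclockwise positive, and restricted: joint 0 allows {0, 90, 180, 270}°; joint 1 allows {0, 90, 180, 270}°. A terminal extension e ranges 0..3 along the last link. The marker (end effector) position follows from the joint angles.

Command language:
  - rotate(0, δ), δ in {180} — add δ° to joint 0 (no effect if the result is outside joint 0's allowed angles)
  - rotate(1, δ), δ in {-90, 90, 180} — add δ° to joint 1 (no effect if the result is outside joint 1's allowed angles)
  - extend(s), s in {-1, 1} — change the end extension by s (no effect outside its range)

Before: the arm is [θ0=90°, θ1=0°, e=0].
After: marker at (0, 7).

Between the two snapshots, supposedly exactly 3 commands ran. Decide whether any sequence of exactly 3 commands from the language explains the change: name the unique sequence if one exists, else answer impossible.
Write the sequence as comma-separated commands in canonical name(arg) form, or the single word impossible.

begin: [θ0=90°, θ1=0°, e=0]
step 1 (extend(1)): [θ0=90°, θ1=0°, e=1]
step 2 (extend(1)): [θ0=90°, θ1=0°, e=2]
step 3 (extend(1)): [θ0=90°, θ1=0°, e=3]
uniquely the one of 216 3-step routes that fits.

extend(1), extend(1), extend(1)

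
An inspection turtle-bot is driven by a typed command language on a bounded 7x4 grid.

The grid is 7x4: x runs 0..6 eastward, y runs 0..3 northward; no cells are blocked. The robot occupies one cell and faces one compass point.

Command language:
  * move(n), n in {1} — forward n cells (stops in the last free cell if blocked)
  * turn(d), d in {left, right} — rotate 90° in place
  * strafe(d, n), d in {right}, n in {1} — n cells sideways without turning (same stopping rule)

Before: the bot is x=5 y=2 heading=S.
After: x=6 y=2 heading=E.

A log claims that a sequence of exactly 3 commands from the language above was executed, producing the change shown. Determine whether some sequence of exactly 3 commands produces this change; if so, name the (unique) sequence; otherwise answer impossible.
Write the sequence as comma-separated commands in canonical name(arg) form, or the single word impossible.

turn(left), move(1), move(1)

key: order matters: swapping turn(left) and move(1) lands elsewhere
begin: x=5 y=2 heading=S
t=1 turn(left) ⇒ x=5 y=2 heading=E
t=2 move(1) ⇒ x=6 y=2 heading=E
t=3 move(1) ⇒ x=6 y=2 heading=E
uniquely the one of 64 3-step routes that fits.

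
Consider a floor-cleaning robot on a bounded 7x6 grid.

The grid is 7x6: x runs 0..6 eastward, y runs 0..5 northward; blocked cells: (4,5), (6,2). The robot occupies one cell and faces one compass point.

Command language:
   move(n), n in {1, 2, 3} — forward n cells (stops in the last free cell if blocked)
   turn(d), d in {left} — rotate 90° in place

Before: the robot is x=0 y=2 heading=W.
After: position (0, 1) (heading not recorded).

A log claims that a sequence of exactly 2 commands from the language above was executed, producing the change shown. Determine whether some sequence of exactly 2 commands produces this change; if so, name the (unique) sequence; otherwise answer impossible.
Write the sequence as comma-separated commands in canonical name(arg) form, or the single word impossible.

key: order matters: swapping turn(left) and move(1) lands elsewhere
begin: x=0 y=2 heading=W
[1] after turn(left): x=0 y=2 heading=S
[2] after move(1): x=0 y=1 heading=S
no rival 2-sequence matches.

turn(left), move(1)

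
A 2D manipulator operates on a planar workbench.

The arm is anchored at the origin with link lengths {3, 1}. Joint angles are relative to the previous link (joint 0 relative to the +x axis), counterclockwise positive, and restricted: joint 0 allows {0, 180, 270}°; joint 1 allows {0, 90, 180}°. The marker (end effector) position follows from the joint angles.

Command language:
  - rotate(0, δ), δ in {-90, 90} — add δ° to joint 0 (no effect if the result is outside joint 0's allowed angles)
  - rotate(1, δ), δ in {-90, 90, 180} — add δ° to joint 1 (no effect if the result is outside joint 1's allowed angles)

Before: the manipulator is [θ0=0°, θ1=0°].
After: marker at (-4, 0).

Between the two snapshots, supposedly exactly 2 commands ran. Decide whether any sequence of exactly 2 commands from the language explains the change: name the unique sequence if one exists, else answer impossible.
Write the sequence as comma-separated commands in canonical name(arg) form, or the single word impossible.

start: [θ0=0°, θ1=0°]
1. rotate(0, -90) → [θ0=270°, θ1=0°]
2. rotate(0, -90) → [θ0=180°, θ1=0°]
no other 2-command option fits: unique.

rotate(0, -90), rotate(0, -90)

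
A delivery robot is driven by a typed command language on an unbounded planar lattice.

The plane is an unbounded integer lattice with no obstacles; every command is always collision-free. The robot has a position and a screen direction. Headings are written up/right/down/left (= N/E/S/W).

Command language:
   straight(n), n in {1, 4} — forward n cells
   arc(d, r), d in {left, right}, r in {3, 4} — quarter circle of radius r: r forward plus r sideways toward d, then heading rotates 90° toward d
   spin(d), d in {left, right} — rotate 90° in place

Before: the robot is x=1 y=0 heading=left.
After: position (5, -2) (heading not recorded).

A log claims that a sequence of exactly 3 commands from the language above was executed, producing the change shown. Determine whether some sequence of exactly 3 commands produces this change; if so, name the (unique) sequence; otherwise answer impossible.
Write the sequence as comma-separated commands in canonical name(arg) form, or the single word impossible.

key: order matters: swapping arc(left, 3) and arc(left, 4) lands elsewhere
start: x=1 y=0 heading=left
t=1 arc(left, 3) ⇒ x=-2 y=-3 heading=down
t=2 arc(left, 3) ⇒ x=1 y=-6 heading=right
t=3 arc(left, 4) ⇒ x=5 y=-2 heading=up
no other 3-command option fits: unique.

arc(left, 3), arc(left, 3), arc(left, 4)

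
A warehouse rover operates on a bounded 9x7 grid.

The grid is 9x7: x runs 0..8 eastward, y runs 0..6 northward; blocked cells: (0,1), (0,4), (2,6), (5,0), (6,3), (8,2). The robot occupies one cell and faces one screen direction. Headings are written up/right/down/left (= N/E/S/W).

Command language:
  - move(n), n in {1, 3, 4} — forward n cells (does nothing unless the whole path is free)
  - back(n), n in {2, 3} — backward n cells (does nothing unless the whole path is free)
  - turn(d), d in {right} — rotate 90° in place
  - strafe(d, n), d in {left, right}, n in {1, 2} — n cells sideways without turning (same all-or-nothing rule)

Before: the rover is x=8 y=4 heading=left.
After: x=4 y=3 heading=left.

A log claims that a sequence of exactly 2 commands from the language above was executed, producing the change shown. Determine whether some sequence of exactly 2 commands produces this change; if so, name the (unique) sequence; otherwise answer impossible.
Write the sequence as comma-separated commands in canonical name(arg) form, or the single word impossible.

key: order matters: swapping move(4) and strafe(left, 1) lands elsewhere
t0: x=8 y=4 heading=left
step 1 (move(4)): x=4 y=4 heading=left
step 2 (strafe(left, 1)): x=4 y=3 heading=left
no other 2-command option fits: unique.

move(4), strafe(left, 1)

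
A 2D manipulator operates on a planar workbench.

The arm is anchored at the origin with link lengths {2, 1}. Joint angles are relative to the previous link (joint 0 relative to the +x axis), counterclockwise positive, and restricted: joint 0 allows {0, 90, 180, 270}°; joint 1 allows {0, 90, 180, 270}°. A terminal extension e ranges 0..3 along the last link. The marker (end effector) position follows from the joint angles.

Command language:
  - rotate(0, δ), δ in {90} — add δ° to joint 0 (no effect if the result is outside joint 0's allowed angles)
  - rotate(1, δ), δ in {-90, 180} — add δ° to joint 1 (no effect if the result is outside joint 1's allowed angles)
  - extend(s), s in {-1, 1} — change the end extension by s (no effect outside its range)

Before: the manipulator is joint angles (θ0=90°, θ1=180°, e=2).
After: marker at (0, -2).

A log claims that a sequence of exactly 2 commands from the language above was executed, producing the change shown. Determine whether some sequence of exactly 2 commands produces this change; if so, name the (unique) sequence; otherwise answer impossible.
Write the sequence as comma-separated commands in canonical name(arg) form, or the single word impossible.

extend(1), extend(1)

from: joint angles (θ0=90°, θ1=180°, e=2)
1. extend(1) → joint angles (θ0=90°, θ1=180°, e=3)
2. extend(1) → joint angles (θ0=90°, θ1=180°, e=3)
no rival 2-sequence matches.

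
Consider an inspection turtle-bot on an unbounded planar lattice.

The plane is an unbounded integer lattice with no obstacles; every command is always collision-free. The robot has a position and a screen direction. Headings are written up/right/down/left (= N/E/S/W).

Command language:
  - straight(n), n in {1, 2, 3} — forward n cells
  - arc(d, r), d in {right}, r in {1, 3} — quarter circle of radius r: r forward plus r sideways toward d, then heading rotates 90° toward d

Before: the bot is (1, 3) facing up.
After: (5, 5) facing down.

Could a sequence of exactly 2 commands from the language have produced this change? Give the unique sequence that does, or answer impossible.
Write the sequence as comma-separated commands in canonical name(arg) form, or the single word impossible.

key: order matters: swapping arc(right, 3) and arc(right, 1) lands elsewhere
begin: (1, 3) facing up
step 1 (arc(right, 3)): (4, 6) facing right
step 2 (arc(right, 1)): (5, 5) facing down
no other 2-command option fits: unique.

arc(right, 3), arc(right, 1)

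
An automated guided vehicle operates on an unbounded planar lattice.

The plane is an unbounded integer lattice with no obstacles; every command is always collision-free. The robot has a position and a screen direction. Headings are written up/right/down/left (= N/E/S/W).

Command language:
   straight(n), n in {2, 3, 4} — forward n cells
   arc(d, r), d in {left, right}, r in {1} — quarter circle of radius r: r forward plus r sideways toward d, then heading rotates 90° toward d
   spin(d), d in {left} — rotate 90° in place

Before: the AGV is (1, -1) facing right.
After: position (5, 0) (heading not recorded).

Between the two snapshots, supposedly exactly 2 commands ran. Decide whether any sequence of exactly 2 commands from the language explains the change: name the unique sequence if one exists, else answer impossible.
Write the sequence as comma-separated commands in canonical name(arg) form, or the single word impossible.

straight(3), arc(left, 1)

key: running arc(left, 1) before straight(3) would end elsewhere — order is forced
t0: (1, -1) facing right
t=1 straight(3) ⇒ (4, -1) facing right
t=2 arc(left, 1) ⇒ (5, 0) facing up
no rival 2-sequence matches.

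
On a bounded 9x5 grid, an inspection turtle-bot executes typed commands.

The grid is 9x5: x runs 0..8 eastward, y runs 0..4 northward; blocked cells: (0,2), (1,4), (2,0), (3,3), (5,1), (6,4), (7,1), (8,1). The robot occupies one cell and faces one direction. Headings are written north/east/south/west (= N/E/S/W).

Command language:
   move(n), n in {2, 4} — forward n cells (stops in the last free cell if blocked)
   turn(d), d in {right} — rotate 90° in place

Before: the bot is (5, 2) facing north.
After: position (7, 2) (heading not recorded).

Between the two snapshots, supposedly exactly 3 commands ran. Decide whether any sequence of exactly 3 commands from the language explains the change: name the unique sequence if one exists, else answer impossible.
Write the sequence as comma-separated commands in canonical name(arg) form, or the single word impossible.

start: (5, 2) facing north
step 1 (turn(right)): (5, 2) facing east
step 2 (move(2)): (7, 2) facing east
step 3 (turn(right)): (7, 2) facing south
uniquely the one of 27 3-step routes that fits.

turn(right), move(2), turn(right)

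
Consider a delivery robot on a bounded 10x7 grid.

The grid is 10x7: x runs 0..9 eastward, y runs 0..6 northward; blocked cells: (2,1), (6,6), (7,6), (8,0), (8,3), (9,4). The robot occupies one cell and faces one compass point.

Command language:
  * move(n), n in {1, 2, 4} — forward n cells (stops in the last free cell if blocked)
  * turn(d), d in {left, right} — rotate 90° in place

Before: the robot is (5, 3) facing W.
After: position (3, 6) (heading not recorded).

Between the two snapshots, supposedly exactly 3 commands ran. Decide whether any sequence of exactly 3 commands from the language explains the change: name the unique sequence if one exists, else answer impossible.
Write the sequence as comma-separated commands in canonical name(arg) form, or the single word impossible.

key: running move(4) before move(2) would end elsewhere — order is forced
begin: (5, 3) facing W
[1] after move(2): (3, 3) facing W
[2] after turn(right): (3, 3) facing N
[3] after move(4): (3, 6) facing N
no rival 3-sequence matches.

move(2), turn(right), move(4)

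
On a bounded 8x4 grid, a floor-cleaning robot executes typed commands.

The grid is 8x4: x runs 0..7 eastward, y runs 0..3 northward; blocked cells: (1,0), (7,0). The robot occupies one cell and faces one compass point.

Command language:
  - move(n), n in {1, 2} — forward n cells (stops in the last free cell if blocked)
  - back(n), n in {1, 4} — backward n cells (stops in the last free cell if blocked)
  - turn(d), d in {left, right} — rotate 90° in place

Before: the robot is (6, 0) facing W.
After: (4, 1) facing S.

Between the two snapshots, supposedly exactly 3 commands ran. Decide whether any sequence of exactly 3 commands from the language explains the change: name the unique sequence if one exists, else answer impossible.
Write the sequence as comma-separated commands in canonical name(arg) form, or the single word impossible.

move(2), turn(left), back(1)

key: running back(1) before move(2) would end elsewhere — order is forced
t0: (6, 0) facing W
[1] after move(2): (4, 0) facing W
[2] after turn(left): (4, 0) facing S
[3] after back(1): (4, 1) facing S
all 216 alternatives checked — unique.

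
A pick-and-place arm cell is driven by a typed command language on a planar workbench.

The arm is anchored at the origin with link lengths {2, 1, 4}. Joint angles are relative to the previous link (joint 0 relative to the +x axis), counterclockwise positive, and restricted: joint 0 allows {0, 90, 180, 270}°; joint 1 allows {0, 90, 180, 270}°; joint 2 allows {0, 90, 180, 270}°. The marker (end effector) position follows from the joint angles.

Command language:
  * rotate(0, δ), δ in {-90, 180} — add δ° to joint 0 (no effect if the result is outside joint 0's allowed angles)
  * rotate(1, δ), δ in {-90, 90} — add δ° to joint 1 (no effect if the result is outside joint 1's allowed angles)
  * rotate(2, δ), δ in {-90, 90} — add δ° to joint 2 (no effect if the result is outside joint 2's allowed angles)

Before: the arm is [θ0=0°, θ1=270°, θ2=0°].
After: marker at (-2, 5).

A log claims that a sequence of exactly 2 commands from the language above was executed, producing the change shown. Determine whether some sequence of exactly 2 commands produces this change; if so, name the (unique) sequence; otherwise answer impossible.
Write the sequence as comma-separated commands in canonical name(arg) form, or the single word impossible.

rotate(0, -90), rotate(0, -90)

initial: [θ0=0°, θ1=270°, θ2=0°]
[1] after rotate(0, -90): [θ0=270°, θ1=270°, θ2=0°]
[2] after rotate(0, -90): [θ0=180°, θ1=270°, θ2=0°]
no rival 2-sequence matches.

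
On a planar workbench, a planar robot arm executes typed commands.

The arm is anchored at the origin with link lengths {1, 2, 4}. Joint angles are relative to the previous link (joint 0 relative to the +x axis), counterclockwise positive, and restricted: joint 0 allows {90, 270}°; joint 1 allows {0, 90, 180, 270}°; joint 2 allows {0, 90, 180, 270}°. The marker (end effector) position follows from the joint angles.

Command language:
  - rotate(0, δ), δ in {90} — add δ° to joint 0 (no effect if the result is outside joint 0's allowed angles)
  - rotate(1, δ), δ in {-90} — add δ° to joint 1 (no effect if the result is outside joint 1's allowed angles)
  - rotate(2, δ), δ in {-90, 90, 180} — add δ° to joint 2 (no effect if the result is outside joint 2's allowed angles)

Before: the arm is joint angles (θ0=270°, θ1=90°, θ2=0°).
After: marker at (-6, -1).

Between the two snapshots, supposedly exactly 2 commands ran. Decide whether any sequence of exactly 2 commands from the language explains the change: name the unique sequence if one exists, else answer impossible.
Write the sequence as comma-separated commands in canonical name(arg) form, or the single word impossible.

rotate(1, -90), rotate(1, -90)

from: joint angles (θ0=270°, θ1=90°, θ2=0°)
step 1 (rotate(1, -90)): joint angles (θ0=270°, θ1=0°, θ2=0°)
step 2 (rotate(1, -90)): joint angles (θ0=270°, θ1=270°, θ2=0°)
no other 2-command option fits: unique.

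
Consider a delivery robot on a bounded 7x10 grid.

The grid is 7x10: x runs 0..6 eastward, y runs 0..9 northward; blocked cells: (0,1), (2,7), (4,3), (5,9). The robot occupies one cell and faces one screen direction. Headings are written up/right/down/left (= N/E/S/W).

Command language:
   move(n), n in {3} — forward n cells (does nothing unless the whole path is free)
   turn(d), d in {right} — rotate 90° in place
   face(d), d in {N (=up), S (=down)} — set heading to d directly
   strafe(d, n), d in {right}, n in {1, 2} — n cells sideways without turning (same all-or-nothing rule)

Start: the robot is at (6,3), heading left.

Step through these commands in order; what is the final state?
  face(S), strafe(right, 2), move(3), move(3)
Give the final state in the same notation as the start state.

begin: at (6,3), heading left
step 1 (face(S)): at (6,3), heading down
step 2 (strafe(right, 2)): at (6,3), heading down
step 3 (move(3)): at (6,0), heading down
step 4 (move(3)): at (6,0), heading down

at (6,0), heading down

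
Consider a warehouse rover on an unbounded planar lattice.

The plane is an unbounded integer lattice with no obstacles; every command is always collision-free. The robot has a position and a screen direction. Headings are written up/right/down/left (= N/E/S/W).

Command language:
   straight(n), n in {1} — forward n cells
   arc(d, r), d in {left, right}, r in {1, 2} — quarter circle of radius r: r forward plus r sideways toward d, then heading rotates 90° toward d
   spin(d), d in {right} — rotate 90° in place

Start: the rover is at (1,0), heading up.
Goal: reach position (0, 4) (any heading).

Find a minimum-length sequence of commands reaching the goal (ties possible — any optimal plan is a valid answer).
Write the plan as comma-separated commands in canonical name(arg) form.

from: at (1,0), heading up
[1] after arc(left, 2): at (-1,2), heading left
[2] after spin(right): at (-1,2), heading up
[3] after straight(1): at (-1,3), heading up
[4] after arc(right, 1): at (0,4), heading right
minimal: 4 command(s), checked below 4.

arc(left, 2), spin(right), straight(1), arc(right, 1)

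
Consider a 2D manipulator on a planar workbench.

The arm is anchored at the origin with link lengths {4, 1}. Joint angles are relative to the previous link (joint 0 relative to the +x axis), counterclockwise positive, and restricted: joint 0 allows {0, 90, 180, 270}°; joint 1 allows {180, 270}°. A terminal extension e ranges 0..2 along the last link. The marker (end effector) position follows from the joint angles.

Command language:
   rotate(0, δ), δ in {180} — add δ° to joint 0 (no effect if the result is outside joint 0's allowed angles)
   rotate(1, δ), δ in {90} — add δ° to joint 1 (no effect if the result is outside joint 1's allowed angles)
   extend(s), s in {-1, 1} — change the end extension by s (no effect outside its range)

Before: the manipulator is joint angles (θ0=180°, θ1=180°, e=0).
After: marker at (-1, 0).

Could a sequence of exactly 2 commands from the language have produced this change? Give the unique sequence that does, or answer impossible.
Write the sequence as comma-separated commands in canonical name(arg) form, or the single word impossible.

initial: joint angles (θ0=180°, θ1=180°, e=0)
step 1 (extend(1)): joint angles (θ0=180°, θ1=180°, e=1)
step 2 (extend(1)): joint angles (θ0=180°, θ1=180°, e=2)
all 16 alternatives checked — unique.

extend(1), extend(1)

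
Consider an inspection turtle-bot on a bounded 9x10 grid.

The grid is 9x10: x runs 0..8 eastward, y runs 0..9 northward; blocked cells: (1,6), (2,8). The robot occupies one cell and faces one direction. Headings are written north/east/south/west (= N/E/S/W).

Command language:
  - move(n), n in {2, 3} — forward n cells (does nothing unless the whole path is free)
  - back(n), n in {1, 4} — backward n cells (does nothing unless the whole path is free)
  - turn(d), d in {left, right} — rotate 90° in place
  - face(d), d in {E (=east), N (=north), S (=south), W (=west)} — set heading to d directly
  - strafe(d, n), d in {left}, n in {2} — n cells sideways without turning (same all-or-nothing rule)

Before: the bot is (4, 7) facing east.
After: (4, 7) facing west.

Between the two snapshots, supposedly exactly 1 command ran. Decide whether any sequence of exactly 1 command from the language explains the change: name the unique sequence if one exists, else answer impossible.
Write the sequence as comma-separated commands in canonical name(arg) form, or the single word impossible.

key: (4,7) unchanged — the single command moves nothing
begin: (4, 7) facing east
[1] after face(W): (4, 7) facing west
no other 1-command option fits: unique.

face(W)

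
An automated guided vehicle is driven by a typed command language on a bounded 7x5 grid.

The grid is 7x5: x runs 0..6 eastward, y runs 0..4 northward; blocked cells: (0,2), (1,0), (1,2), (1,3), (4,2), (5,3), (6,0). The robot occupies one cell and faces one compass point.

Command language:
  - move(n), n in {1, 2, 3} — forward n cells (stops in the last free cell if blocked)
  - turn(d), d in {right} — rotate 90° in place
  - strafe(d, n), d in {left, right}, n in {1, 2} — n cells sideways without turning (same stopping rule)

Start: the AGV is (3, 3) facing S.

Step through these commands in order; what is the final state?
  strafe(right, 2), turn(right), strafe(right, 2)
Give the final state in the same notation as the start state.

(2, 4) facing W

initial: (3, 3) facing S
step 1 (strafe(right, 2)): (2, 3) facing S
step 2 (turn(right)): (2, 3) facing W
step 3 (strafe(right, 2)): (2, 4) facing W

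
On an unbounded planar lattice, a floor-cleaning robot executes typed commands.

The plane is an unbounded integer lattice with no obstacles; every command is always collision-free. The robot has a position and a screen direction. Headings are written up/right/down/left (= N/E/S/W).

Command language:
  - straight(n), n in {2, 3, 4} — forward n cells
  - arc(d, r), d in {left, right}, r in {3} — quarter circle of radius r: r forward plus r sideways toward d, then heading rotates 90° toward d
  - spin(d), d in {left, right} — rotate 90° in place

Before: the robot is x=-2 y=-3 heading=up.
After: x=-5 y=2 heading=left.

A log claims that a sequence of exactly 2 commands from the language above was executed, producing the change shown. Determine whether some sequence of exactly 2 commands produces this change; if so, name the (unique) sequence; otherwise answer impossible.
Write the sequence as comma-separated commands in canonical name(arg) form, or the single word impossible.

key: cell and facing (now W) both changed — the 2 commands mix motion and turning
t0: x=-2 y=-3 heading=up
1. straight(2) → x=-2 y=-1 heading=up
2. arc(left, 3) → x=-5 y=2 heading=left
no other 2-command option fits: unique.

straight(2), arc(left, 3)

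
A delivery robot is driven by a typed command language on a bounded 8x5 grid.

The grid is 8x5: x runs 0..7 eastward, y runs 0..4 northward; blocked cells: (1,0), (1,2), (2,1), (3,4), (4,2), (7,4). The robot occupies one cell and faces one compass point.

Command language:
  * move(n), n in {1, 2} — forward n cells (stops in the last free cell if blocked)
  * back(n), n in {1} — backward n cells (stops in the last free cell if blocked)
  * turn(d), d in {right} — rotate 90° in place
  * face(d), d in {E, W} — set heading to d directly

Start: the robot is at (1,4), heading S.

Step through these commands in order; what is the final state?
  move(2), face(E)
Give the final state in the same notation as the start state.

at (1,3), heading E

t0: at (1,4), heading S
[1] after move(2): at (1,3), heading S
[2] after face(E): at (1,3), heading E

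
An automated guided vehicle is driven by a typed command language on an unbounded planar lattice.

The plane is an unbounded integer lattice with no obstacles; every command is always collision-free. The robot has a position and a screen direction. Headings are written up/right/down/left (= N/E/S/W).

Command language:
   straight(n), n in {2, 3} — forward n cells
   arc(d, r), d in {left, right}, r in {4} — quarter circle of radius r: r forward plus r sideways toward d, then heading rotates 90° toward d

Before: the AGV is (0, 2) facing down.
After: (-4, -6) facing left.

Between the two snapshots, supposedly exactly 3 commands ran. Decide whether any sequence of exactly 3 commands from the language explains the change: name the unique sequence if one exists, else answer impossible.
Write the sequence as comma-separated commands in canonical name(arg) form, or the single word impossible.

key: cell and facing (now W) both changed — the 3 commands mix motion and turning
initial: (0, 2) facing down
[1] after straight(2): (0, 0) facing down
[2] after straight(2): (0, -2) facing down
[3] after arc(right, 4): (-4, -6) facing left
uniquely the one of 64 3-step routes that fits.

straight(2), straight(2), arc(right, 4)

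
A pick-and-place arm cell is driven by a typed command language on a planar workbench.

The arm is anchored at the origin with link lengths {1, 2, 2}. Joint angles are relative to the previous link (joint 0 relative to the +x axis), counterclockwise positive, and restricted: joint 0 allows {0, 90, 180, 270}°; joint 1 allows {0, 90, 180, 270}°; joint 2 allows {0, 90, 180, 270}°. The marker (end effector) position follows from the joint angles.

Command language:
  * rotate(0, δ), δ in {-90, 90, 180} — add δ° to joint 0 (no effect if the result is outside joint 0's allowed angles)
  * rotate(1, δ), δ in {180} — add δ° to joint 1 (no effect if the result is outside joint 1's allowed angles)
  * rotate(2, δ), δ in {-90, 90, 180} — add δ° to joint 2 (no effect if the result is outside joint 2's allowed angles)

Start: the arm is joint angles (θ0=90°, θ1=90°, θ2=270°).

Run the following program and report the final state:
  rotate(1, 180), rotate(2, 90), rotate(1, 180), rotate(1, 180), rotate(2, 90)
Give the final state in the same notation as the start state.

from: joint angles (θ0=90°, θ1=90°, θ2=270°)
1. rotate(1, 180) → joint angles (θ0=90°, θ1=270°, θ2=270°)
2. rotate(2, 90) → joint angles (θ0=90°, θ1=270°, θ2=0°)
3. rotate(1, 180) → joint angles (θ0=90°, θ1=90°, θ2=0°)
4. rotate(1, 180) → joint angles (θ0=90°, θ1=270°, θ2=0°)
5. rotate(2, 90) → joint angles (θ0=90°, θ1=270°, θ2=90°)

joint angles (θ0=90°, θ1=270°, θ2=90°)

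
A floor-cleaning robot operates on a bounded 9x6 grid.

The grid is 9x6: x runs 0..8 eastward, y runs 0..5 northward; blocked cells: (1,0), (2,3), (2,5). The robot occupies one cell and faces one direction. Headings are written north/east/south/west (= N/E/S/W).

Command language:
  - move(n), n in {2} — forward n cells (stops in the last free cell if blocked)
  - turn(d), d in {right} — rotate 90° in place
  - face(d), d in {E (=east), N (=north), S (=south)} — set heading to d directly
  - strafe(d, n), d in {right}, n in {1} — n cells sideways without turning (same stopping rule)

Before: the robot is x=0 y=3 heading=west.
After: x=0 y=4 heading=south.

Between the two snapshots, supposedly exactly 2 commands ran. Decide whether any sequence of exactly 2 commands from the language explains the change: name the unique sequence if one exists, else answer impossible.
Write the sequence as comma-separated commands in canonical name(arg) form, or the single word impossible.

strafe(right, 1), face(S)

key: running face(S) before strafe(right, 1) would end elsewhere — order is forced
start: x=0 y=3 heading=west
1. strafe(right, 1) → x=0 y=4 heading=west
2. face(S) → x=0 y=4 heading=south
uniquely the one of 36 2-step routes that fits.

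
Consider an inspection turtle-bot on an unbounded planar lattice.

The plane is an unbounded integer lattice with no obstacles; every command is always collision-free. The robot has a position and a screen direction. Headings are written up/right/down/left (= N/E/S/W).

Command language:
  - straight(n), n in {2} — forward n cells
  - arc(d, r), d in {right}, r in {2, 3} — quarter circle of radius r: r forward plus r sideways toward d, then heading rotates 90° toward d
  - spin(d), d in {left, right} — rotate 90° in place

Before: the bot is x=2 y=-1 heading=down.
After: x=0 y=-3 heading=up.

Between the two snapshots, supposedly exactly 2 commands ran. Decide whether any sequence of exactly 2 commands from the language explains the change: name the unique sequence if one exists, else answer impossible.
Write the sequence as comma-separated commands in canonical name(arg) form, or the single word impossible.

arc(right, 2), spin(right)

key: cell and facing (now N) both changed — the 2 commands mix motion and turning
initial: x=2 y=-1 heading=down
1. arc(right, 2) → x=0 y=-3 heading=left
2. spin(right) → x=0 y=-3 heading=up
no other 2-command option fits: unique.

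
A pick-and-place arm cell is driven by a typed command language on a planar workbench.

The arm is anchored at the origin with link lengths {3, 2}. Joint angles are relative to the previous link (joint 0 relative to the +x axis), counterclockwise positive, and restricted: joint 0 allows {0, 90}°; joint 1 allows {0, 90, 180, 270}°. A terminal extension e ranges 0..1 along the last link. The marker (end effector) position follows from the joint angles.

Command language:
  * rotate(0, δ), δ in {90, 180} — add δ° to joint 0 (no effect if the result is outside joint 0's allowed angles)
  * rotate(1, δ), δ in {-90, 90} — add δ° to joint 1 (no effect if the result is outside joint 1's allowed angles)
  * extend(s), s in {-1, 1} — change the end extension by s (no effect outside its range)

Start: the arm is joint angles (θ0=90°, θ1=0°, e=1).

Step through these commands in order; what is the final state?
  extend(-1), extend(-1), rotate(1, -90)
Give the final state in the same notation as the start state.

t0: joint angles (θ0=90°, θ1=0°, e=1)
[1] after extend(-1): joint angles (θ0=90°, θ1=0°, e=0)
[2] after extend(-1): joint angles (θ0=90°, θ1=0°, e=0)
[3] after rotate(1, -90): joint angles (θ0=90°, θ1=270°, e=0)

joint angles (θ0=90°, θ1=270°, e=0)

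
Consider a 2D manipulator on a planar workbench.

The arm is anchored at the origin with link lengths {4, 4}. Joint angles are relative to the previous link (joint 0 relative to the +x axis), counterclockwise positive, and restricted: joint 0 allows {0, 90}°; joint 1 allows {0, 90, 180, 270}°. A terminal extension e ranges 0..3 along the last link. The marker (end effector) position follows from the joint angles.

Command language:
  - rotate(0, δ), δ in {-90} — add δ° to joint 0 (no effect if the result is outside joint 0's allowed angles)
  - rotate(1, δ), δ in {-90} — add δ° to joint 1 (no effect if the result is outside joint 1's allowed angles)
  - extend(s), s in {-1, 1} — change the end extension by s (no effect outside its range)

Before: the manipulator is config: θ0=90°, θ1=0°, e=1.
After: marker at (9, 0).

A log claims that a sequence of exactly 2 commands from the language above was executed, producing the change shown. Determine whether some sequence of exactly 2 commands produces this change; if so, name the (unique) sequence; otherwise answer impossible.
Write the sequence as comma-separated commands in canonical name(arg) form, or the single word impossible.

rotate(0, -90), rotate(0, -90)

start: config: θ0=90°, θ1=0°, e=1
1. rotate(0, -90) → config: θ0=0°, θ1=0°, e=1
2. rotate(0, -90) → config: θ0=0°, θ1=0°, e=1
no rival 2-sequence matches.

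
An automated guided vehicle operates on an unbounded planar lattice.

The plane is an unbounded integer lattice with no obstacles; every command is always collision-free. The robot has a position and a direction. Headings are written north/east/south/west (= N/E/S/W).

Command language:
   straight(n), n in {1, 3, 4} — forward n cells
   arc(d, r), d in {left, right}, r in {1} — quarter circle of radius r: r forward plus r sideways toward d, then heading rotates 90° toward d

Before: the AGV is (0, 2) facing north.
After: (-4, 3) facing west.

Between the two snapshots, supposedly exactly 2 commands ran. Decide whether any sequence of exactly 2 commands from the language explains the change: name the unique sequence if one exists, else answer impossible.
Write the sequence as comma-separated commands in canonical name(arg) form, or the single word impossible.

arc(left, 1), straight(3)

key: running straight(3) before arc(left, 1) would end elsewhere — order is forced
t0: (0, 2) facing north
t=1 arc(left, 1) ⇒ (-1, 3) facing west
t=2 straight(3) ⇒ (-4, 3) facing west
all 25 alternatives checked — unique.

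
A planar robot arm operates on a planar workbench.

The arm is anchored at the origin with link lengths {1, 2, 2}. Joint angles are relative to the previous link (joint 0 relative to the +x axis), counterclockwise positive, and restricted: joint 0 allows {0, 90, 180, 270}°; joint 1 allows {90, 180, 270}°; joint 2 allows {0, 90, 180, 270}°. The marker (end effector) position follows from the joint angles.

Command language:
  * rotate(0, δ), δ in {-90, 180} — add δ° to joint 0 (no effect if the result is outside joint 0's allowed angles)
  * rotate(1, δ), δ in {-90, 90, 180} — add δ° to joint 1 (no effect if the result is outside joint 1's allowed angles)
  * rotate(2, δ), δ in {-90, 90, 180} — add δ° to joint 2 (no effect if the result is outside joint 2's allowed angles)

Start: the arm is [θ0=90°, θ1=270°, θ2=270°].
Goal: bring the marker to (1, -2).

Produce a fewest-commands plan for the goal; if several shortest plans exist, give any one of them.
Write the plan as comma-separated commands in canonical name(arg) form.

rotate(1, -90), rotate(0, -90), rotate(0, 180)

t0: [θ0=90°, θ1=270°, θ2=270°]
1. rotate(1, -90) → [θ0=90°, θ1=180°, θ2=270°]
2. rotate(0, -90) → [θ0=0°, θ1=180°, θ2=270°]
3. rotate(0, 180) → [θ0=180°, θ1=180°, θ2=270°]
minimal: 3 command(s), checked below 3.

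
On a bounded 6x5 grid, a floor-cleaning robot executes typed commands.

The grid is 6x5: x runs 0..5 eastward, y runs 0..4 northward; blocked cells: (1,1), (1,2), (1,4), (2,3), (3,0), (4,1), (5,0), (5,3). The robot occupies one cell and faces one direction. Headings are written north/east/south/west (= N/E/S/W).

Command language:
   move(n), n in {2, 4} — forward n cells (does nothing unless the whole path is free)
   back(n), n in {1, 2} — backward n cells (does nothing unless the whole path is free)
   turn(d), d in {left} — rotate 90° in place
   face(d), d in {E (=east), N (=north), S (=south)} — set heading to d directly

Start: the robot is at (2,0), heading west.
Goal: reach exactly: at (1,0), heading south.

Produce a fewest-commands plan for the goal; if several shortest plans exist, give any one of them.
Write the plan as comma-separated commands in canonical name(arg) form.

start: at (2,0), heading west
1. move(2) → at (0,0), heading west
2. back(1) → at (1,0), heading west
3. face(S) → at (1,0), heading south
no 2-step plan works, so 3 is optimal.

move(2), back(1), face(S)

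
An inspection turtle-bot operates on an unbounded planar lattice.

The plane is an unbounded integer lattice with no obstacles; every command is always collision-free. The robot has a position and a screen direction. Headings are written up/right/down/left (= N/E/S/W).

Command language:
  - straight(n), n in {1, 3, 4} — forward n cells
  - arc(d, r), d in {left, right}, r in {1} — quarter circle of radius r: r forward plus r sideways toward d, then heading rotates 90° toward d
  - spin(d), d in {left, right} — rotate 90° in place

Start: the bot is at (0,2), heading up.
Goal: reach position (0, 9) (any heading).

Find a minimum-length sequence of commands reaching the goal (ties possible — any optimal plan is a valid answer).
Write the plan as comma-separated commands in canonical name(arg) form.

begin: at (0,2), heading up
t=1 straight(4) ⇒ at (0,6), heading up
t=2 straight(3) ⇒ at (0,9), heading up
minimal: 2 command(s), checked below 2.

straight(4), straight(3)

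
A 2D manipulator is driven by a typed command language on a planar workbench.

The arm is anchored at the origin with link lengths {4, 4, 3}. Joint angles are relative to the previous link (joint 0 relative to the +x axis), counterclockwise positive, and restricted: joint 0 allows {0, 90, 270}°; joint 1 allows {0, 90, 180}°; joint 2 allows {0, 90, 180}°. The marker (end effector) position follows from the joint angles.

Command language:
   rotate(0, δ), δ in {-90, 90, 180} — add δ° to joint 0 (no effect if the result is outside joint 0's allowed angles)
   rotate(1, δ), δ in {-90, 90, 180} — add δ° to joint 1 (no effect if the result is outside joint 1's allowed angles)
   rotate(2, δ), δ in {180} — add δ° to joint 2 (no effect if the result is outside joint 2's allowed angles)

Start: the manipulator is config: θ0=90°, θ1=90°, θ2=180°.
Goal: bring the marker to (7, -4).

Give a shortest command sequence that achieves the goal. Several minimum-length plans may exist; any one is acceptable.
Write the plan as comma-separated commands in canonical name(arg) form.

rotate(0, 180), rotate(2, 180)

t0: config: θ0=90°, θ1=90°, θ2=180°
t=1 rotate(0, 180) ⇒ config: θ0=270°, θ1=90°, θ2=180°
t=2 rotate(2, 180) ⇒ config: θ0=270°, θ1=90°, θ2=0°
minimal: 2 command(s), checked below 2.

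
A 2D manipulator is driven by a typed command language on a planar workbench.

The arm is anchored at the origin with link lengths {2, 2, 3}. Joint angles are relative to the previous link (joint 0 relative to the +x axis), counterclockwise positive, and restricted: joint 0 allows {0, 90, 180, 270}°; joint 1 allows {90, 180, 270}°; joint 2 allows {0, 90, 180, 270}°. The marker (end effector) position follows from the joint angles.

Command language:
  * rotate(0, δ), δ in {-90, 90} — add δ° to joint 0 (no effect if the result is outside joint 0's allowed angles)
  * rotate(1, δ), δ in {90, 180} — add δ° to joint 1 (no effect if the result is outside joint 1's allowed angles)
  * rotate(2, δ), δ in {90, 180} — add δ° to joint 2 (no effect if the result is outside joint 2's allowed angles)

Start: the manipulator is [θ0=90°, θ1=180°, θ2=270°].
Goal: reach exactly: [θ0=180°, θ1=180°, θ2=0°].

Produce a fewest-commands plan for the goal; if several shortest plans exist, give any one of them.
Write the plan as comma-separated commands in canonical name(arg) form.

rotate(0, 90), rotate(2, 90)

initial: [θ0=90°, θ1=180°, θ2=270°]
t=1 rotate(0, 90) ⇒ [θ0=180°, θ1=180°, θ2=270°]
t=2 rotate(2, 90) ⇒ [θ0=180°, θ1=180°, θ2=0°]
nothing shorter than 2 reaches the goal.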